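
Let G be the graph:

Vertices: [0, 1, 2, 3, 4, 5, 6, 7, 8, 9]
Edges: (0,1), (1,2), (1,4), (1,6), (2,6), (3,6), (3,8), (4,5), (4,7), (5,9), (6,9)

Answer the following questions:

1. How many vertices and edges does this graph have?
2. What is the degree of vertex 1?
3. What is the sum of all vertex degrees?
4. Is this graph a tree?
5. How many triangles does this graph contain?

Count: 10 vertices, 11 edges.
Vertex 1 has neighbors [0, 2, 4, 6], degree = 4.
Handshaking lemma: 2 * 11 = 22.
A tree on 10 vertices has 9 edges. This graph has 11 edges (2 extra). Not a tree.
Number of triangles = 1.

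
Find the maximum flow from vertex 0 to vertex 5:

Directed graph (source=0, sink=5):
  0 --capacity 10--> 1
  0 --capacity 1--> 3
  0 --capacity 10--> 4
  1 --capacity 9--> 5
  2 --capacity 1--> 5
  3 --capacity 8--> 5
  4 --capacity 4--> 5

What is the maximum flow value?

Computing max flow:
  Flow on (0->1): 9/10
  Flow on (0->3): 1/1
  Flow on (0->4): 4/10
  Flow on (1->5): 9/9
  Flow on (3->5): 1/8
  Flow on (4->5): 4/4
Maximum flow = 14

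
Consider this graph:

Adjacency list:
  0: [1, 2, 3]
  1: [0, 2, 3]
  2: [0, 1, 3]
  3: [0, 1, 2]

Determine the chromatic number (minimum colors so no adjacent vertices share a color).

The graph has a maximum clique of size 4 (lower bound on chromatic number).
A valid 4-coloring: {0: 0, 1: 1, 2: 2, 3: 3}.
Chromatic number = 4.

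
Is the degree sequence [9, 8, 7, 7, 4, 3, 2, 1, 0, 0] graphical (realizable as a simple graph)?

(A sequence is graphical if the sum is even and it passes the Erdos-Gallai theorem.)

Sum of degrees = 41. Sum is odd, so the sequence is NOT graphical.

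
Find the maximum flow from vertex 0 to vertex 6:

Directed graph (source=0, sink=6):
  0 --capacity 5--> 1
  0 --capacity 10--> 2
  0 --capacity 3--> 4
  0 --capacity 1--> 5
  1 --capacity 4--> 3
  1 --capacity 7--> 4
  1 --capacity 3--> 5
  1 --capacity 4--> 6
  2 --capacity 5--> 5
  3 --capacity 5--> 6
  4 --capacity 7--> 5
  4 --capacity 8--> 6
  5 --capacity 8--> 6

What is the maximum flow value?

Computing max flow:
  Flow on (0->1): 5/5
  Flow on (0->2): 5/10
  Flow on (0->4): 3/3
  Flow on (0->5): 1/1
  Flow on (1->3): 1/4
  Flow on (1->6): 4/4
  Flow on (2->5): 5/5
  Flow on (3->6): 1/5
  Flow on (4->6): 3/8
  Flow on (5->6): 6/8
Maximum flow = 14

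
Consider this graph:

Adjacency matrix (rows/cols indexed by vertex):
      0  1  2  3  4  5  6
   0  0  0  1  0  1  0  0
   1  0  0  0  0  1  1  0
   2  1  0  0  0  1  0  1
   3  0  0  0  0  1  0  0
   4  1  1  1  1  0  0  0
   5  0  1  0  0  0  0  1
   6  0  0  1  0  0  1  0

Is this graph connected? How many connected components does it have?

Checking connectivity: the graph has 1 connected component(s).
All vertices are reachable from each other. The graph IS connected.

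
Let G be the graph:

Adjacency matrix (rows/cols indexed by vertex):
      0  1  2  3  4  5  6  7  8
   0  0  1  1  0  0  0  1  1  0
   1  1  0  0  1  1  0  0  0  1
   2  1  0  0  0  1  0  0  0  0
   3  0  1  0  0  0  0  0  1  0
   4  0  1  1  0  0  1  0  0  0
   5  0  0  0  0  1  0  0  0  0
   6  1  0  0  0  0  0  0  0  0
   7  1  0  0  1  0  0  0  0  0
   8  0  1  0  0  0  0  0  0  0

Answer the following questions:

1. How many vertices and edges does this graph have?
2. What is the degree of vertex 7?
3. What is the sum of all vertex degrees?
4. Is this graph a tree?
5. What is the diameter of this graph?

Count: 9 vertices, 10 edges.
Vertex 7 has neighbors [0, 3], degree = 2.
Handshaking lemma: 2 * 10 = 20.
A tree on 9 vertices has 8 edges. This graph has 10 edges (2 extra). Not a tree.
Diameter (longest shortest path) = 4.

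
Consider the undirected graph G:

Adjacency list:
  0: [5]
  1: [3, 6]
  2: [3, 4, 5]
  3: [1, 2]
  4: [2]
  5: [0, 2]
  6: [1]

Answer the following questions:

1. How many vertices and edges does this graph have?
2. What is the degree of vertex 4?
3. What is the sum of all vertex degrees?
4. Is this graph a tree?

Count: 7 vertices, 6 edges.
Vertex 4 has neighbors [2], degree = 1.
Handshaking lemma: 2 * 6 = 12.
A graph is a tree iff it is connected and has exactly n-1 edges. This graph is connected (all 7 vertices in one component) and has 7-1 = 6 edges. It is a tree.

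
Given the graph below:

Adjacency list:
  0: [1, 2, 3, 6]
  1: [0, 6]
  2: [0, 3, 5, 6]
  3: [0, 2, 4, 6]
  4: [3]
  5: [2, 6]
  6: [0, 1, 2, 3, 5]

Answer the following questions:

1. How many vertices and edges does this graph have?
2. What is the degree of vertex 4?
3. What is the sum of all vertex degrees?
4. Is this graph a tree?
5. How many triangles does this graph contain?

Count: 7 vertices, 11 edges.
Vertex 4 has neighbors [3], degree = 1.
Handshaking lemma: 2 * 11 = 22.
A tree on 7 vertices has 6 edges. This graph has 11 edges (5 extra). Not a tree.
Number of triangles = 6.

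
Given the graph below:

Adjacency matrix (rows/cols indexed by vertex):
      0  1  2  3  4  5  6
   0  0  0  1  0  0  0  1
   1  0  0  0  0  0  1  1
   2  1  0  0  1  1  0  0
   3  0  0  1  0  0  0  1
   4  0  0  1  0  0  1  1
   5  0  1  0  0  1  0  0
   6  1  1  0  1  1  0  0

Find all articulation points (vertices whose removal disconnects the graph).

No articulation points. The graph is biconnected.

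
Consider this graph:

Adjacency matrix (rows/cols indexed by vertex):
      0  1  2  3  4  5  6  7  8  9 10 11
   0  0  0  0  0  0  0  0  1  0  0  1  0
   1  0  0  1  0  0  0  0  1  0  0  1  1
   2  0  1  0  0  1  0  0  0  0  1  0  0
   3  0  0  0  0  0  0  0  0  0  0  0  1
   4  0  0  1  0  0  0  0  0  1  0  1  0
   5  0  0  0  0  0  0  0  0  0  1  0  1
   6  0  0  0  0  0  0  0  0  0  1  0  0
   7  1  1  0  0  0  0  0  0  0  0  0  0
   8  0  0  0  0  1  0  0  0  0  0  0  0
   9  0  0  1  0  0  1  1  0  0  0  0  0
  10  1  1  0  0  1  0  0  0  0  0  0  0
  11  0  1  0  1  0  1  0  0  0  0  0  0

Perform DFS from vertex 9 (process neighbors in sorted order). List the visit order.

DFS from vertex 9 (neighbors processed in ascending order):
Visit order: 9, 2, 1, 7, 0, 10, 4, 8, 11, 3, 5, 6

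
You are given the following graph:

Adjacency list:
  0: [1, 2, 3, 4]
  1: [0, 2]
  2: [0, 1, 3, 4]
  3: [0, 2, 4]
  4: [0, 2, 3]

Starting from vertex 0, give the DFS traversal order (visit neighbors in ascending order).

DFS from vertex 0 (neighbors processed in ascending order):
Visit order: 0, 1, 2, 3, 4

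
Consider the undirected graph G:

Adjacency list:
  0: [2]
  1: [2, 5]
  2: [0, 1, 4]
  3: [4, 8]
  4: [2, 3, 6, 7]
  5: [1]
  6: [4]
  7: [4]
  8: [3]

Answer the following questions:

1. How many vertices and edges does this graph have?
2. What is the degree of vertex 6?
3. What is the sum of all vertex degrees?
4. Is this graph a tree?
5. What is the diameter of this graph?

Count: 9 vertices, 8 edges.
Vertex 6 has neighbors [4], degree = 1.
Handshaking lemma: 2 * 8 = 16.
A graph is a tree iff it is connected and has exactly n-1 edges. This graph is connected (all 9 vertices in one component) and has 9-1 = 8 edges. It is a tree.
Diameter (longest shortest path) = 5.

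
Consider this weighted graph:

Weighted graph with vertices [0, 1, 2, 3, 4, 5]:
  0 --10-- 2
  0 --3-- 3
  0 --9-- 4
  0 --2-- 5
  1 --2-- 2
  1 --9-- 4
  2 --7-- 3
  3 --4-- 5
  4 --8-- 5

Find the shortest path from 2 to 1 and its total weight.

Using Dijkstra's algorithm from vertex 2:
Shortest path: 2 -> 1
Total weight: 2 = 2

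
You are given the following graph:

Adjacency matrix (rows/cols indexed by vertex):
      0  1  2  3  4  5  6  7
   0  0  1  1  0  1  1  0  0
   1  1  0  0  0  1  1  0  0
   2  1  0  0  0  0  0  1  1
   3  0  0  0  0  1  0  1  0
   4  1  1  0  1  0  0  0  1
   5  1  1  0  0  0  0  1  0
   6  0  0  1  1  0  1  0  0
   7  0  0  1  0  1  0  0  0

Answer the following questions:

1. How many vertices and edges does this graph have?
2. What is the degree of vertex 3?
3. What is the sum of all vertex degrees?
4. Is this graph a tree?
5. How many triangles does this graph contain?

Count: 8 vertices, 12 edges.
Vertex 3 has neighbors [4, 6], degree = 2.
Handshaking lemma: 2 * 12 = 24.
A tree on 8 vertices has 7 edges. This graph has 12 edges (5 extra). Not a tree.
Number of triangles = 2.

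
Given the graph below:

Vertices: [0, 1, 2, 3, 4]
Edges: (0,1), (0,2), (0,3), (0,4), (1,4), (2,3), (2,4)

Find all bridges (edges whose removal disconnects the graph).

No bridges found. The graph is 2-edge-connected (no single edge removal disconnects it).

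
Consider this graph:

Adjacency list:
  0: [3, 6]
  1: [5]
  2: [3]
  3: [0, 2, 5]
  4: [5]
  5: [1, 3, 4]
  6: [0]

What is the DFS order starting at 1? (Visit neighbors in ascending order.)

DFS from vertex 1 (neighbors processed in ascending order):
Visit order: 1, 5, 3, 0, 6, 2, 4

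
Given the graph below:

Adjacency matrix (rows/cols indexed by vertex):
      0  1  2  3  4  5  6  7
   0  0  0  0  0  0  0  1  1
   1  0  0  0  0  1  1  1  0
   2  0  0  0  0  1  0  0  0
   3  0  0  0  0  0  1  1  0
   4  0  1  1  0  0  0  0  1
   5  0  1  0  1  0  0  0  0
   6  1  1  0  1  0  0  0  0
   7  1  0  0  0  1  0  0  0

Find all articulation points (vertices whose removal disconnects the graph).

An articulation point is a vertex whose removal disconnects the graph.
Articulation points: [4]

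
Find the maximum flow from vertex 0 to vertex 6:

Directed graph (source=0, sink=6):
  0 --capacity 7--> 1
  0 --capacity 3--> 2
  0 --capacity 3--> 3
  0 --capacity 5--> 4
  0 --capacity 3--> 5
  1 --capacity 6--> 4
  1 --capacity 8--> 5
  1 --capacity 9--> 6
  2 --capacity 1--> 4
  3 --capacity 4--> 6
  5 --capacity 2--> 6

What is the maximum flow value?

Computing max flow:
  Flow on (0->1): 7/7
  Flow on (0->3): 3/3
  Flow on (0->5): 2/3
  Flow on (1->6): 7/9
  Flow on (3->6): 3/4
  Flow on (5->6): 2/2
Maximum flow = 12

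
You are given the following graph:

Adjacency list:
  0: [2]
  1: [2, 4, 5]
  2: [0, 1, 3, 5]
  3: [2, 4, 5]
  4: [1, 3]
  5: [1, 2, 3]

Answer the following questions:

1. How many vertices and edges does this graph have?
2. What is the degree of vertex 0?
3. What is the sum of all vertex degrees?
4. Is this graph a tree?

Count: 6 vertices, 8 edges.
Vertex 0 has neighbors [2], degree = 1.
Handshaking lemma: 2 * 8 = 16.
A tree on 6 vertices has 5 edges. This graph has 8 edges (3 extra). Not a tree.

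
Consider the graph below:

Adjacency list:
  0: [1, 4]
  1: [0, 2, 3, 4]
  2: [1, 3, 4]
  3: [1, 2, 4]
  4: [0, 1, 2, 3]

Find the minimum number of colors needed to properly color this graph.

The graph has a maximum clique of size 4 (lower bound on chromatic number).
A valid 4-coloring: {0: 2, 1: 0, 2: 2, 3: 3, 4: 1}.
Chromatic number = 4.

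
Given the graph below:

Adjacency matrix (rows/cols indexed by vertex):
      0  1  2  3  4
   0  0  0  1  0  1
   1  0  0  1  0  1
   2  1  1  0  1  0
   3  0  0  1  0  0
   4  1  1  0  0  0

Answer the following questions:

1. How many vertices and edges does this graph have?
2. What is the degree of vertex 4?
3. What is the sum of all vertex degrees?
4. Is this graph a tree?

Count: 5 vertices, 5 edges.
Vertex 4 has neighbors [0, 1], degree = 2.
Handshaking lemma: 2 * 5 = 10.
A tree on 5 vertices has 4 edges. This graph has 5 edges (1 extra). Not a tree.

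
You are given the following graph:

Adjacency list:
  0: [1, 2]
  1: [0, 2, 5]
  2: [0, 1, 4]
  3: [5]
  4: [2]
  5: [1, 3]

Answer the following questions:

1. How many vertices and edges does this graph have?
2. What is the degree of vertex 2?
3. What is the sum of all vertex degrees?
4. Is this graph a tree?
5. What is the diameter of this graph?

Count: 6 vertices, 6 edges.
Vertex 2 has neighbors [0, 1, 4], degree = 3.
Handshaking lemma: 2 * 6 = 12.
A tree on 6 vertices has 5 edges. This graph has 6 edges (1 extra). Not a tree.
Diameter (longest shortest path) = 4.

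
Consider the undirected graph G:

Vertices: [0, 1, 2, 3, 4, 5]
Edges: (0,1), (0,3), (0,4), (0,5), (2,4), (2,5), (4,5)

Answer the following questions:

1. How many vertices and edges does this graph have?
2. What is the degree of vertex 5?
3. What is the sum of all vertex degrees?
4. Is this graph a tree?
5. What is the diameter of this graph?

Count: 6 vertices, 7 edges.
Vertex 5 has neighbors [0, 2, 4], degree = 3.
Handshaking lemma: 2 * 7 = 14.
A tree on 6 vertices has 5 edges. This graph has 7 edges (2 extra). Not a tree.
Diameter (longest shortest path) = 3.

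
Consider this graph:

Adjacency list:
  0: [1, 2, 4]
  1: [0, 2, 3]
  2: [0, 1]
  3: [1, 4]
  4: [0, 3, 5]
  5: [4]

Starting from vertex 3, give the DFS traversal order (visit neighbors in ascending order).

DFS from vertex 3 (neighbors processed in ascending order):
Visit order: 3, 1, 0, 2, 4, 5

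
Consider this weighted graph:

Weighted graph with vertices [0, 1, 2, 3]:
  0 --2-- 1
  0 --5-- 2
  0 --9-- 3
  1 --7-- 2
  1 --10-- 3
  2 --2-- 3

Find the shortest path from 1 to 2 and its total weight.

Using Dijkstra's algorithm from vertex 1:
Shortest path: 1 -> 2
Total weight: 7 = 7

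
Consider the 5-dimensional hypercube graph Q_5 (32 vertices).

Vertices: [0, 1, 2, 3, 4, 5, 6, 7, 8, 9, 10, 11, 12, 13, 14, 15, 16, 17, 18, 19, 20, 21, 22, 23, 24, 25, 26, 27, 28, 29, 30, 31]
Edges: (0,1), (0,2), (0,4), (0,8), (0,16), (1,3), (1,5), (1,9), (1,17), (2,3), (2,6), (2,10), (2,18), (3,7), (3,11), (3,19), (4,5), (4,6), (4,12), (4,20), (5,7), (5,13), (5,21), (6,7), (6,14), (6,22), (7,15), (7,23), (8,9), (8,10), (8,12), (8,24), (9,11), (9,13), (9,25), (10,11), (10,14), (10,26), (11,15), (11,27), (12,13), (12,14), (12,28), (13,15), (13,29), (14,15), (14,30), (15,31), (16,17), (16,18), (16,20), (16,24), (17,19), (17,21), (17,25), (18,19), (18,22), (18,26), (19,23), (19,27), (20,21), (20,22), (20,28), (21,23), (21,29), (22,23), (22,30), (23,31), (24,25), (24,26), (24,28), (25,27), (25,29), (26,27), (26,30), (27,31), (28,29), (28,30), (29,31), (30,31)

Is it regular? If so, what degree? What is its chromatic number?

In Q_5, every vertex has exactly 5 neighbors (flip one of 5 bits), so it is 5-regular.
Q_5 is bipartite (partition by bit-parity), so chromatic number = 2.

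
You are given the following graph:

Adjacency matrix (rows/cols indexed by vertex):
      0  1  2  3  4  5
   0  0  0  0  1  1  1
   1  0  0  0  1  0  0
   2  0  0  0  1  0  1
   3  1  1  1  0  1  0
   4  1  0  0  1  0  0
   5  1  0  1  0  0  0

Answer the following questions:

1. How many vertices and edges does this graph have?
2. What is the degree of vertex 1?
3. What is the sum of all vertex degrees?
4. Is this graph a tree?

Count: 6 vertices, 7 edges.
Vertex 1 has neighbors [3], degree = 1.
Handshaking lemma: 2 * 7 = 14.
A tree on 6 vertices has 5 edges. This graph has 7 edges (2 extra). Not a tree.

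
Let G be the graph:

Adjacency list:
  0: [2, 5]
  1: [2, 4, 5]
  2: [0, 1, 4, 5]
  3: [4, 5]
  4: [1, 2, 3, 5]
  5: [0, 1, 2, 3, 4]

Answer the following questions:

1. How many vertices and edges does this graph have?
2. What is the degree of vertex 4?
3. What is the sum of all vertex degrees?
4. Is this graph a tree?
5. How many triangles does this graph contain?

Count: 6 vertices, 10 edges.
Vertex 4 has neighbors [1, 2, 3, 5], degree = 4.
Handshaking lemma: 2 * 10 = 20.
A tree on 6 vertices has 5 edges. This graph has 10 edges (5 extra). Not a tree.
Number of triangles = 6.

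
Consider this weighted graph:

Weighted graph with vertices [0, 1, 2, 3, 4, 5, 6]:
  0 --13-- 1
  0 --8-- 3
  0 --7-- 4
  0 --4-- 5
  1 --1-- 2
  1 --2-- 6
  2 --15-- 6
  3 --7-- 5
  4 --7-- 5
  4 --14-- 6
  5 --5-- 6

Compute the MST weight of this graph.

Applying Kruskal's algorithm (sort edges by weight, add if no cycle):
  Add (1,2) w=1
  Add (1,6) w=2
  Add (0,5) w=4
  Add (5,6) w=5
  Add (0,4) w=7
  Add (3,5) w=7
  Skip (4,5) w=7 (creates cycle)
  Skip (0,3) w=8 (creates cycle)
  Skip (0,1) w=13 (creates cycle)
  Skip (4,6) w=14 (creates cycle)
  Skip (2,6) w=15 (creates cycle)
MST weight = 26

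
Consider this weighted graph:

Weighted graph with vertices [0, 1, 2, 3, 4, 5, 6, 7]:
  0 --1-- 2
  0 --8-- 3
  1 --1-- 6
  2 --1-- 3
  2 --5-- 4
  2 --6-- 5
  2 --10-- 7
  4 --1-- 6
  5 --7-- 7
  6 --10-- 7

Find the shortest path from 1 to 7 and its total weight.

Using Dijkstra's algorithm from vertex 1:
Shortest path: 1 -> 6 -> 7
Total weight: 1 + 10 = 11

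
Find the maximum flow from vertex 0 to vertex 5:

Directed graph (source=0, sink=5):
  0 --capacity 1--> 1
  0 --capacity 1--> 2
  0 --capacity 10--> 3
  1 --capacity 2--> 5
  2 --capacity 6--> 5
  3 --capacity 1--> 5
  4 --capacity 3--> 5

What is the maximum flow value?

Computing max flow:
  Flow on (0->1): 1/1
  Flow on (0->2): 1/1
  Flow on (0->3): 1/10
  Flow on (1->5): 1/2
  Flow on (2->5): 1/6
  Flow on (3->5): 1/1
Maximum flow = 3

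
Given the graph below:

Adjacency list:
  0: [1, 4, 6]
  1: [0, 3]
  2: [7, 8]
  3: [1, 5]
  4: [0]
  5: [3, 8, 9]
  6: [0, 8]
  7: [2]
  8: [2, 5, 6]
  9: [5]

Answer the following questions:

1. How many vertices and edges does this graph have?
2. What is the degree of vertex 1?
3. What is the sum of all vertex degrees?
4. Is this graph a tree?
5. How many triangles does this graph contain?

Count: 10 vertices, 10 edges.
Vertex 1 has neighbors [0, 3], degree = 2.
Handshaking lemma: 2 * 10 = 20.
A tree on 10 vertices has 9 edges. This graph has 10 edges (1 extra). Not a tree.
Number of triangles = 0.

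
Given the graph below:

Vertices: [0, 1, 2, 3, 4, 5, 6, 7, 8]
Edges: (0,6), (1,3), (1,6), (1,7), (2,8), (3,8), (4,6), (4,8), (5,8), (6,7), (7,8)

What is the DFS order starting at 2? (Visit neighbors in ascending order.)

DFS from vertex 2 (neighbors processed in ascending order):
Visit order: 2, 8, 3, 1, 6, 0, 4, 7, 5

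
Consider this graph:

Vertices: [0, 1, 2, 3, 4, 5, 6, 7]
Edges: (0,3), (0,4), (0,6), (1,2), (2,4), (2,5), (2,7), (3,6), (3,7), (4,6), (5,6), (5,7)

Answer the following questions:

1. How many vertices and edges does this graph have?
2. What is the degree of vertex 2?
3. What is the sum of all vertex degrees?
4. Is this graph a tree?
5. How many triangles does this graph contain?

Count: 8 vertices, 12 edges.
Vertex 2 has neighbors [1, 4, 5, 7], degree = 4.
Handshaking lemma: 2 * 12 = 24.
A tree on 8 vertices has 7 edges. This graph has 12 edges (5 extra). Not a tree.
Number of triangles = 3.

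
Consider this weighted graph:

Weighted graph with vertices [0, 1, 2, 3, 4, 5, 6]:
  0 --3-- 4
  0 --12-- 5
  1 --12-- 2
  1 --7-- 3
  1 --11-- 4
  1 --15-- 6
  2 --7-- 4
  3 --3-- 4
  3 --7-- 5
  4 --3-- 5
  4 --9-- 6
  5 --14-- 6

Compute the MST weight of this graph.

Applying Kruskal's algorithm (sort edges by weight, add if no cycle):
  Add (0,4) w=3
  Add (3,4) w=3
  Add (4,5) w=3
  Add (1,3) w=7
  Add (2,4) w=7
  Skip (3,5) w=7 (creates cycle)
  Add (4,6) w=9
  Skip (1,4) w=11 (creates cycle)
  Skip (0,5) w=12 (creates cycle)
  Skip (1,2) w=12 (creates cycle)
  Skip (5,6) w=14 (creates cycle)
  Skip (1,6) w=15 (creates cycle)
MST weight = 32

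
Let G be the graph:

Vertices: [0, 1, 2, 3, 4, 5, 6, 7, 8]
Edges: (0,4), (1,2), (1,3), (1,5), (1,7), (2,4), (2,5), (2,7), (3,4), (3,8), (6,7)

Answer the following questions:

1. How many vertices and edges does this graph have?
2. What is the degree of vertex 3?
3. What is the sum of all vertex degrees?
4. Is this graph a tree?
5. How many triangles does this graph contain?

Count: 9 vertices, 11 edges.
Vertex 3 has neighbors [1, 4, 8], degree = 3.
Handshaking lemma: 2 * 11 = 22.
A tree on 9 vertices has 8 edges. This graph has 11 edges (3 extra). Not a tree.
Number of triangles = 2.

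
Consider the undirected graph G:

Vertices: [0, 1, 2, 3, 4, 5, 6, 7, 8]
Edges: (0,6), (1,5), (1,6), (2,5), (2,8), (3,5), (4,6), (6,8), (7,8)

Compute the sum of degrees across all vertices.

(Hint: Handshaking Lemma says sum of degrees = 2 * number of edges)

Count edges: 9 edges.
By Handshaking Lemma: sum of degrees = 2 * 9 = 18.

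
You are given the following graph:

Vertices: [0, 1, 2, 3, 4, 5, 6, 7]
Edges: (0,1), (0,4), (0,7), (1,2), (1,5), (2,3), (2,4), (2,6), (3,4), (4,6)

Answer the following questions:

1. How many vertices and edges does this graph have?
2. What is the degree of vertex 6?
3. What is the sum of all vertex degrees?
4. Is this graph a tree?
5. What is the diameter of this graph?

Count: 8 vertices, 10 edges.
Vertex 6 has neighbors [2, 4], degree = 2.
Handshaking lemma: 2 * 10 = 20.
A tree on 8 vertices has 7 edges. This graph has 10 edges (3 extra). Not a tree.
Diameter (longest shortest path) = 3.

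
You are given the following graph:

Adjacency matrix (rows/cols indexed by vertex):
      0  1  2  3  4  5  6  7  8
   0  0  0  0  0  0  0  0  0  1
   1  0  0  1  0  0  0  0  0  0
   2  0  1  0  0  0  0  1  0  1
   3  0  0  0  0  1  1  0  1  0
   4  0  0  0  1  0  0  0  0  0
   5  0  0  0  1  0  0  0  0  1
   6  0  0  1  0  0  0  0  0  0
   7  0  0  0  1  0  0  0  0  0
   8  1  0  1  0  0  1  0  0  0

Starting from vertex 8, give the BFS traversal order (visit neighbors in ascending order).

BFS from vertex 8 (neighbors processed in ascending order):
Visit order: 8, 0, 2, 5, 1, 6, 3, 4, 7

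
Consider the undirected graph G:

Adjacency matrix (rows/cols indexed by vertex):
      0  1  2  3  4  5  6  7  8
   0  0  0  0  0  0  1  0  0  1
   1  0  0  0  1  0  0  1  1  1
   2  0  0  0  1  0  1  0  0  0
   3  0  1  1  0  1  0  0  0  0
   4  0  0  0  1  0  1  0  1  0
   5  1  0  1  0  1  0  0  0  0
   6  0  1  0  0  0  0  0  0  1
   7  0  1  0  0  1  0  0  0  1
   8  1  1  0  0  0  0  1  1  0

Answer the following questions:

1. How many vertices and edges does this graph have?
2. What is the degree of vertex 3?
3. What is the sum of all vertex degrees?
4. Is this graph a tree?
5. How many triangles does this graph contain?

Count: 9 vertices, 13 edges.
Vertex 3 has neighbors [1, 2, 4], degree = 3.
Handshaking lemma: 2 * 13 = 26.
A tree on 9 vertices has 8 edges. This graph has 13 edges (5 extra). Not a tree.
Number of triangles = 2.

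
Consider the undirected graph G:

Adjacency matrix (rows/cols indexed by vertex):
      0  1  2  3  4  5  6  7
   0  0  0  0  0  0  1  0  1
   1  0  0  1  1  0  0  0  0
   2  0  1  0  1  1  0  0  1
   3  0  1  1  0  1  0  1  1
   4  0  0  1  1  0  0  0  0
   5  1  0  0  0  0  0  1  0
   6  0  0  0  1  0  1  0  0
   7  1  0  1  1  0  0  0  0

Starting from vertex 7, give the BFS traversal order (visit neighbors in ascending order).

BFS from vertex 7 (neighbors processed in ascending order):
Visit order: 7, 0, 2, 3, 5, 1, 4, 6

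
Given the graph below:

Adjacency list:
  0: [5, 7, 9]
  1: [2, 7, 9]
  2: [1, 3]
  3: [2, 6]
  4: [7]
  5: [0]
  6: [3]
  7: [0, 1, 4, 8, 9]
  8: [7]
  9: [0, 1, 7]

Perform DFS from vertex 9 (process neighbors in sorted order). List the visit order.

DFS from vertex 9 (neighbors processed in ascending order):
Visit order: 9, 0, 5, 7, 1, 2, 3, 6, 4, 8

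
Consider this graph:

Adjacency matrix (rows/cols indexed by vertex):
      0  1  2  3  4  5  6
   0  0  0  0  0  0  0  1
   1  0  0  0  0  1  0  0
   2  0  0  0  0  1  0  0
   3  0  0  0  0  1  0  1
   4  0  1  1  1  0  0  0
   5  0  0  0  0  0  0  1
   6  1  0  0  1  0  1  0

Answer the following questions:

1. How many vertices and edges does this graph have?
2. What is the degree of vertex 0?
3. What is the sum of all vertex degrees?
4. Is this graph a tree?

Count: 7 vertices, 6 edges.
Vertex 0 has neighbors [6], degree = 1.
Handshaking lemma: 2 * 6 = 12.
A graph is a tree iff it is connected and has exactly n-1 edges. This graph is connected (all 7 vertices in one component) and has 7-1 = 6 edges. It is a tree.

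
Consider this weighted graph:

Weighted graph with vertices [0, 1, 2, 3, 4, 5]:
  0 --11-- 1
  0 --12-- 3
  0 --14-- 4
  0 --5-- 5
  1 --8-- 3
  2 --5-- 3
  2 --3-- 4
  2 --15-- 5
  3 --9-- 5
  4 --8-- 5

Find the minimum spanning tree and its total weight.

Applying Kruskal's algorithm (sort edges by weight, add if no cycle):
  Add (2,4) w=3
  Add (0,5) w=5
  Add (2,3) w=5
  Add (1,3) w=8
  Add (4,5) w=8
  Skip (3,5) w=9 (creates cycle)
  Skip (0,1) w=11 (creates cycle)
  Skip (0,3) w=12 (creates cycle)
  Skip (0,4) w=14 (creates cycle)
  Skip (2,5) w=15 (creates cycle)
MST weight = 29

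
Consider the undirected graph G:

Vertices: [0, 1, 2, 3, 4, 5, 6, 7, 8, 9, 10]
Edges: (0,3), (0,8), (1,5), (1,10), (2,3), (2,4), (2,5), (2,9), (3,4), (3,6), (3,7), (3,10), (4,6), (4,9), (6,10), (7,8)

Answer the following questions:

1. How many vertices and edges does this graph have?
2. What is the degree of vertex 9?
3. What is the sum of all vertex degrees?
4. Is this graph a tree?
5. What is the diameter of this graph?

Count: 11 vertices, 16 edges.
Vertex 9 has neighbors [2, 4], degree = 2.
Handshaking lemma: 2 * 16 = 32.
A tree on 11 vertices has 10 edges. This graph has 16 edges (6 extra). Not a tree.
Diameter (longest shortest path) = 4.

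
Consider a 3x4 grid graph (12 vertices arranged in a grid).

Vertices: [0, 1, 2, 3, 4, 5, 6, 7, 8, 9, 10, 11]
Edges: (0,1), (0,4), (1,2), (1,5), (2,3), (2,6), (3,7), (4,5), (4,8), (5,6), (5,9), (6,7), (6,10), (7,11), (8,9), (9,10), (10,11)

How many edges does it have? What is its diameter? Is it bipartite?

A 3x4 grid has 8 vertical edges and 9 horizontal edges.
Total edges = 8 + 9 = 17.
Diameter = (3-1) + (4-1) = 5 (corner to opposite corner).
Grid graphs are bipartite (checkerboard coloring).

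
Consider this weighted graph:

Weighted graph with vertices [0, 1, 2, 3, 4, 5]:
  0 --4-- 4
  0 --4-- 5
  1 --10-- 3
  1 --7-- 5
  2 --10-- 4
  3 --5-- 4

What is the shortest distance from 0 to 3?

Using Dijkstra's algorithm from vertex 0:
Shortest path: 0 -> 4 -> 3
Total weight: 4 + 5 = 9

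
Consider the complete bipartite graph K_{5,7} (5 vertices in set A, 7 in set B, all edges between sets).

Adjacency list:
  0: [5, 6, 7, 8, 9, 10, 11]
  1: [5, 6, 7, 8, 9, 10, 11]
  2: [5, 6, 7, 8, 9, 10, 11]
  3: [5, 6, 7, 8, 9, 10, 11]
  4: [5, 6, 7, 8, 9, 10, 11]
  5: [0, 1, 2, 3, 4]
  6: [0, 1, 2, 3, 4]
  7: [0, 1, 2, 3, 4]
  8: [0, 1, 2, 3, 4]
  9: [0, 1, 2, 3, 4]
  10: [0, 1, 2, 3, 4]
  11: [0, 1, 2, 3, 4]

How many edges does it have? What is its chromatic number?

K_{5,7} has 5 * 7 = 35 edges.
Bipartite graphs have chromatic number 2 (color each partition differently).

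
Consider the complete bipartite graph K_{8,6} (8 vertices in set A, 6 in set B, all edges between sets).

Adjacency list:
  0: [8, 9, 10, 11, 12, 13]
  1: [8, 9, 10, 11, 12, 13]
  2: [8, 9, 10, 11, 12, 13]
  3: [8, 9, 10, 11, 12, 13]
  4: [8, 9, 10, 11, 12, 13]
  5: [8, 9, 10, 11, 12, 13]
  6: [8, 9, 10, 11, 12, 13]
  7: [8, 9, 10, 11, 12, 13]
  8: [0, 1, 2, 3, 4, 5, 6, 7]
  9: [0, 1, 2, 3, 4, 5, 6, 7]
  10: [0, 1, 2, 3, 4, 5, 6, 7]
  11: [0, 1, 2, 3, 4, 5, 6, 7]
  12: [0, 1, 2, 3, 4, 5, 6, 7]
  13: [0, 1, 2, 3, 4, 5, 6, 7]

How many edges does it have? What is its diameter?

K_{8,6} has 8 * 6 = 48 edges.
Any vertex reaches any opposite-side vertex in 1 step; same-side vertices reach in 2 steps via any opposite-side vertex.
Diameter = 2.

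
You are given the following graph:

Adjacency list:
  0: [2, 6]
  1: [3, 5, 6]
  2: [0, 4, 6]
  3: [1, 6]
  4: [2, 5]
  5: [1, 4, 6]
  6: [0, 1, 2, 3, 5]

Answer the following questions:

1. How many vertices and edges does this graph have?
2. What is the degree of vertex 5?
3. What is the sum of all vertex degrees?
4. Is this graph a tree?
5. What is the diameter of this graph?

Count: 7 vertices, 10 edges.
Vertex 5 has neighbors [1, 4, 6], degree = 3.
Handshaking lemma: 2 * 10 = 20.
A tree on 7 vertices has 6 edges. This graph has 10 edges (4 extra). Not a tree.
Diameter (longest shortest path) = 3.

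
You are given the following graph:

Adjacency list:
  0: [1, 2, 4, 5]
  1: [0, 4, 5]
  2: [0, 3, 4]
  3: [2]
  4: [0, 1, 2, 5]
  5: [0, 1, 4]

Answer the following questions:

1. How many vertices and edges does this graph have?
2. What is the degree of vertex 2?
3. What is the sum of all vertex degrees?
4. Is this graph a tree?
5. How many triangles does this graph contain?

Count: 6 vertices, 9 edges.
Vertex 2 has neighbors [0, 3, 4], degree = 3.
Handshaking lemma: 2 * 9 = 18.
A tree on 6 vertices has 5 edges. This graph has 9 edges (4 extra). Not a tree.
Number of triangles = 5.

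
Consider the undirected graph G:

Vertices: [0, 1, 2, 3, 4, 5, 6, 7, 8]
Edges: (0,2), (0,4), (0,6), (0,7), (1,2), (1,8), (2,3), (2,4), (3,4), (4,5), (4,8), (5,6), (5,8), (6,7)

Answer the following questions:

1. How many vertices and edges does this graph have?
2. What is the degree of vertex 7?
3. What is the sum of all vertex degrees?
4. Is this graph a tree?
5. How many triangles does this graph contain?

Count: 9 vertices, 14 edges.
Vertex 7 has neighbors [0, 6], degree = 2.
Handshaking lemma: 2 * 14 = 28.
A tree on 9 vertices has 8 edges. This graph has 14 edges (6 extra). Not a tree.
Number of triangles = 4.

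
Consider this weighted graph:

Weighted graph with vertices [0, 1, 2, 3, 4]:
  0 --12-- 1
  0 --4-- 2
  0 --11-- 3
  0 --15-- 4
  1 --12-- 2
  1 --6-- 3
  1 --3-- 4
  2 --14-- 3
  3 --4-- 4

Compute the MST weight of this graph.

Applying Kruskal's algorithm (sort edges by weight, add if no cycle):
  Add (1,4) w=3
  Add (0,2) w=4
  Add (3,4) w=4
  Skip (1,3) w=6 (creates cycle)
  Add (0,3) w=11
  Skip (0,1) w=12 (creates cycle)
  Skip (1,2) w=12 (creates cycle)
  Skip (2,3) w=14 (creates cycle)
  Skip (0,4) w=15 (creates cycle)
MST weight = 22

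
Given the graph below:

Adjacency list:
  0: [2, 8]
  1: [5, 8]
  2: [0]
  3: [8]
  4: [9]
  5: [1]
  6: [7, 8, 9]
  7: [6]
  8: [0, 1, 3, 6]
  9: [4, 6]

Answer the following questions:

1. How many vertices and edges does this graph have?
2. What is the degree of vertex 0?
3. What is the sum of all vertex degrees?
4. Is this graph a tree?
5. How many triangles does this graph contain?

Count: 10 vertices, 9 edges.
Vertex 0 has neighbors [2, 8], degree = 2.
Handshaking lemma: 2 * 9 = 18.
A graph is a tree iff it is connected and has exactly n-1 edges. This graph is connected (all 10 vertices in one component) and has 10-1 = 9 edges. It is a tree.
Number of triangles = 0.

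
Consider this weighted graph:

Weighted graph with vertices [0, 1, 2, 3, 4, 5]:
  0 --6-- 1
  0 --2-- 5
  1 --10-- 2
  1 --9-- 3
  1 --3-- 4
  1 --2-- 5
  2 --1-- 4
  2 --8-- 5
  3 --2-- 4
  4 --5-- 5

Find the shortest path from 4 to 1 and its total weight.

Using Dijkstra's algorithm from vertex 4:
Shortest path: 4 -> 1
Total weight: 3 = 3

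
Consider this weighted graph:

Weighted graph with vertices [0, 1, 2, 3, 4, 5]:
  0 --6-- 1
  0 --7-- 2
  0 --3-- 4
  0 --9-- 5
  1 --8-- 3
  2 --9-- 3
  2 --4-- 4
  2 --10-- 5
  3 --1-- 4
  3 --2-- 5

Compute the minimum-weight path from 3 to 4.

Using Dijkstra's algorithm from vertex 3:
Shortest path: 3 -> 4
Total weight: 1 = 1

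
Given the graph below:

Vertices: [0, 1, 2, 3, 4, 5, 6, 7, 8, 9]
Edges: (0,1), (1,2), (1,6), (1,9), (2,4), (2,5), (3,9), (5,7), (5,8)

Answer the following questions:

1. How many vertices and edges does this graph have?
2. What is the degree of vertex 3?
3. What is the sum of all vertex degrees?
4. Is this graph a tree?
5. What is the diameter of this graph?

Count: 10 vertices, 9 edges.
Vertex 3 has neighbors [9], degree = 1.
Handshaking lemma: 2 * 9 = 18.
A graph is a tree iff it is connected and has exactly n-1 edges. This graph is connected (all 10 vertices in one component) and has 10-1 = 9 edges. It is a tree.
Diameter (longest shortest path) = 5.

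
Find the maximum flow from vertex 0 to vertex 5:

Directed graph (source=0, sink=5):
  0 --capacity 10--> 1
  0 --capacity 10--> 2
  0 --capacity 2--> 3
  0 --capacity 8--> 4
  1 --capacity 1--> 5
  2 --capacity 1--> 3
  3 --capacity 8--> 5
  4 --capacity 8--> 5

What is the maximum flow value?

Computing max flow:
  Flow on (0->1): 1/10
  Flow on (0->2): 1/10
  Flow on (0->3): 2/2
  Flow on (0->4): 8/8
  Flow on (1->5): 1/1
  Flow on (2->3): 1/1
  Flow on (3->5): 3/8
  Flow on (4->5): 8/8
Maximum flow = 12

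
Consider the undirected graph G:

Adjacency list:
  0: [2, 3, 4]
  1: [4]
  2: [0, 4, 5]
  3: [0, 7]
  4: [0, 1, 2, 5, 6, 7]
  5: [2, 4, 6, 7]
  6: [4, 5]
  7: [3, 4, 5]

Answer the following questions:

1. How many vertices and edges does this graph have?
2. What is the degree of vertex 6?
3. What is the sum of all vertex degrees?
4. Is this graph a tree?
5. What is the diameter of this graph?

Count: 8 vertices, 12 edges.
Vertex 6 has neighbors [4, 5], degree = 2.
Handshaking lemma: 2 * 12 = 24.
A tree on 8 vertices has 7 edges. This graph has 12 edges (5 extra). Not a tree.
Diameter (longest shortest path) = 3.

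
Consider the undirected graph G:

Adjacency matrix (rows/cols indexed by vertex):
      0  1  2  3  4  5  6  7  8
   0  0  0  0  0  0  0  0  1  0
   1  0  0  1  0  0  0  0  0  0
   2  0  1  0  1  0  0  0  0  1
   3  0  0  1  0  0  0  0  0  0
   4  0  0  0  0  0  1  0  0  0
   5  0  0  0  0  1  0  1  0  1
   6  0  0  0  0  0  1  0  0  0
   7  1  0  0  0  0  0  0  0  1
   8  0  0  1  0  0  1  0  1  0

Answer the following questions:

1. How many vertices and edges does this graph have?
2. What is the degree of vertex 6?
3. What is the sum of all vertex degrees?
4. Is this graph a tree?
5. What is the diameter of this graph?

Count: 9 vertices, 8 edges.
Vertex 6 has neighbors [5], degree = 1.
Handshaking lemma: 2 * 8 = 16.
A graph is a tree iff it is connected and has exactly n-1 edges. This graph is connected (all 9 vertices in one component) and has 9-1 = 8 edges. It is a tree.
Diameter (longest shortest path) = 4.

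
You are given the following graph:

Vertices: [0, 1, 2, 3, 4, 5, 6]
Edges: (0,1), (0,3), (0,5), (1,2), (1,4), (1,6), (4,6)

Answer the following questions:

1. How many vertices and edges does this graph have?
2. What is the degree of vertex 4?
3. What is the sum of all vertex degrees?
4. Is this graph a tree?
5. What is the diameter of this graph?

Count: 7 vertices, 7 edges.
Vertex 4 has neighbors [1, 6], degree = 2.
Handshaking lemma: 2 * 7 = 14.
A tree on 7 vertices has 6 edges. This graph has 7 edges (1 extra). Not a tree.
Diameter (longest shortest path) = 3.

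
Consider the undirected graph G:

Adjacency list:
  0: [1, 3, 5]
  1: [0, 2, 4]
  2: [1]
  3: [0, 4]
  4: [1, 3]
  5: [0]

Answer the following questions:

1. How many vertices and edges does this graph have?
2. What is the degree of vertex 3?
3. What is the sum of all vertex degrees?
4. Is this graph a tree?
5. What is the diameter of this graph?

Count: 6 vertices, 6 edges.
Vertex 3 has neighbors [0, 4], degree = 2.
Handshaking lemma: 2 * 6 = 12.
A tree on 6 vertices has 5 edges. This graph has 6 edges (1 extra). Not a tree.
Diameter (longest shortest path) = 3.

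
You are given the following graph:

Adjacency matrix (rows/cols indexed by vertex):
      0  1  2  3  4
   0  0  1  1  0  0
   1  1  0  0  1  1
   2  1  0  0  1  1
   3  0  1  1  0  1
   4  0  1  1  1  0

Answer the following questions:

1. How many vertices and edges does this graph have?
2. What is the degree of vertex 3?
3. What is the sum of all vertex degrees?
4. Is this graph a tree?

Count: 5 vertices, 7 edges.
Vertex 3 has neighbors [1, 2, 4], degree = 3.
Handshaking lemma: 2 * 7 = 14.
A tree on 5 vertices has 4 edges. This graph has 7 edges (3 extra). Not a tree.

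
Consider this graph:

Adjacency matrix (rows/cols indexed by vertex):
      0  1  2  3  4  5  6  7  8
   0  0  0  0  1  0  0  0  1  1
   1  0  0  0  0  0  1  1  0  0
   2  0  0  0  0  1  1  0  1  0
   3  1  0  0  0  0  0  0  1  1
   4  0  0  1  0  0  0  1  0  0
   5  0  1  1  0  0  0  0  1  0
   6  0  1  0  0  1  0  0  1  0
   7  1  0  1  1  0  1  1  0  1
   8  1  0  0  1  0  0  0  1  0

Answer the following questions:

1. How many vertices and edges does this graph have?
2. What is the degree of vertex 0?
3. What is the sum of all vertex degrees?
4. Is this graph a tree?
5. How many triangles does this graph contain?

Count: 9 vertices, 14 edges.
Vertex 0 has neighbors [3, 7, 8], degree = 3.
Handshaking lemma: 2 * 14 = 28.
A tree on 9 vertices has 8 edges. This graph has 14 edges (6 extra). Not a tree.
Number of triangles = 5.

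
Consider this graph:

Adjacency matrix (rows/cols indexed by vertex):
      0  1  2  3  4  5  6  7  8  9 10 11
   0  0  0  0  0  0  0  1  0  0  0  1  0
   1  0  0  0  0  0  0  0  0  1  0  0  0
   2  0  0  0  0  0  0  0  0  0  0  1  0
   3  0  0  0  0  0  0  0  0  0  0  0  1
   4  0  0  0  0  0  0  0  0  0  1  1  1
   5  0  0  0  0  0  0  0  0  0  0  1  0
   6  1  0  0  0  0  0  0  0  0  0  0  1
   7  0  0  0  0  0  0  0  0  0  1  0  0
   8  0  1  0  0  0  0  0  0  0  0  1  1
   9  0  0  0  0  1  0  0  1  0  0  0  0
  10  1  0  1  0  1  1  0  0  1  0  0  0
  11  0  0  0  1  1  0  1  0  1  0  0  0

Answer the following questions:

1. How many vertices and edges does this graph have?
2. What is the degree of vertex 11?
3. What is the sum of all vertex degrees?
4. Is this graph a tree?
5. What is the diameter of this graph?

Count: 12 vertices, 13 edges.
Vertex 11 has neighbors [3, 4, 6, 8], degree = 4.
Handshaking lemma: 2 * 13 = 26.
A tree on 12 vertices has 11 edges. This graph has 13 edges (2 extra). Not a tree.
Diameter (longest shortest path) = 5.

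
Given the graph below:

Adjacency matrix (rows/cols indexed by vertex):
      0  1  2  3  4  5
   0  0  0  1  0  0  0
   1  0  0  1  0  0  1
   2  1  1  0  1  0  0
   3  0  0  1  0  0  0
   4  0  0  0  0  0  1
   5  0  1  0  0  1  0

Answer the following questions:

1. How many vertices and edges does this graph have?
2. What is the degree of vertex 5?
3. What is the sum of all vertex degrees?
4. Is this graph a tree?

Count: 6 vertices, 5 edges.
Vertex 5 has neighbors [1, 4], degree = 2.
Handshaking lemma: 2 * 5 = 10.
A graph is a tree iff it is connected and has exactly n-1 edges. This graph is connected (all 6 vertices in one component) and has 6-1 = 5 edges. It is a tree.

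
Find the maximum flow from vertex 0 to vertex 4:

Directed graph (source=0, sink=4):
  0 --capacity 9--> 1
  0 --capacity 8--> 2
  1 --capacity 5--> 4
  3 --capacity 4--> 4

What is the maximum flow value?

Computing max flow:
  Flow on (0->1): 5/9
  Flow on (1->4): 5/5
Maximum flow = 5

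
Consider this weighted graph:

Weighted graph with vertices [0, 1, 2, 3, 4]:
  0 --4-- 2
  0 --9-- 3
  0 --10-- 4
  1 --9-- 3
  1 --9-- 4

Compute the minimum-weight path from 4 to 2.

Using Dijkstra's algorithm from vertex 4:
Shortest path: 4 -> 0 -> 2
Total weight: 10 + 4 = 14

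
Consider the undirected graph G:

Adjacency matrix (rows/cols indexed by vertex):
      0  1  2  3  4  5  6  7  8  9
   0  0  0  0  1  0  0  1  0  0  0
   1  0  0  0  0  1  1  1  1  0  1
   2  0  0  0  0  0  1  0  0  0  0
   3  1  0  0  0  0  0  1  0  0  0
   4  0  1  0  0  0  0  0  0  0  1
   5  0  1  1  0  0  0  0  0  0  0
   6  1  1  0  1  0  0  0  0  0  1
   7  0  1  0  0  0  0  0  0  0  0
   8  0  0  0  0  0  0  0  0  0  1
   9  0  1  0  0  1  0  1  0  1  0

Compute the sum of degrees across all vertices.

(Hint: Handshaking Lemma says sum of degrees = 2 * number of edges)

Count edges: 12 edges.
By Handshaking Lemma: sum of degrees = 2 * 12 = 24.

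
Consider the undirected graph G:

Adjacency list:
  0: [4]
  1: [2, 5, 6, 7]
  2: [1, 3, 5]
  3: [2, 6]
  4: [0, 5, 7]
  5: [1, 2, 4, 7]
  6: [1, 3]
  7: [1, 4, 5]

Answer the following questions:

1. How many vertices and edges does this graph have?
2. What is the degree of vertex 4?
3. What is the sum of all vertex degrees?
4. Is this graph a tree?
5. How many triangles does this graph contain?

Count: 8 vertices, 11 edges.
Vertex 4 has neighbors [0, 5, 7], degree = 3.
Handshaking lemma: 2 * 11 = 22.
A tree on 8 vertices has 7 edges. This graph has 11 edges (4 extra). Not a tree.
Number of triangles = 3.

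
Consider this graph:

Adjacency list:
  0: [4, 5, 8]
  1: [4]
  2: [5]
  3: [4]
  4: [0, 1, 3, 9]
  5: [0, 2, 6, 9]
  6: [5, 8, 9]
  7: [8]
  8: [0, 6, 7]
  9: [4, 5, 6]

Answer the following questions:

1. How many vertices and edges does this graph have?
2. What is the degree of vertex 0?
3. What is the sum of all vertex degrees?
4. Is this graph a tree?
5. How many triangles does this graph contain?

Count: 10 vertices, 12 edges.
Vertex 0 has neighbors [4, 5, 8], degree = 3.
Handshaking lemma: 2 * 12 = 24.
A tree on 10 vertices has 9 edges. This graph has 12 edges (3 extra). Not a tree.
Number of triangles = 1.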